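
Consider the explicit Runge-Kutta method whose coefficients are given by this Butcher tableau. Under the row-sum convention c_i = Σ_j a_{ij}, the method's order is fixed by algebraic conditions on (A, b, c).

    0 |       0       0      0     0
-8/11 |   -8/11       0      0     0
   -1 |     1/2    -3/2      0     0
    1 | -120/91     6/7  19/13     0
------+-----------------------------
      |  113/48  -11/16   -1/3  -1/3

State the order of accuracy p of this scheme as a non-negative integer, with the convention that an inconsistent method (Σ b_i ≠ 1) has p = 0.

2

b = (113/48, -11/16, -1/3, -1/3)
c = (0, -8/11, -1, 1)
Ac = (0, 0, 12/11, -2087/1001)
Σ b_i: 113/48·1 + (-11/16)·1 + (-1/3)·1 + (-1/3)·1 = 1 ✓
b·c: (-11/16)·(-8/11) + (-1/3)·(-1) + (-1/3)·1 = 1/2 ✓
b·c²: (-11/16)·64/121 + (-1/3)·1 + (-1/3)·1 = -34/33 ≠ 1/3 ⇒ order 2.
b·Ac: (-1/3)·12/11 + (-1/3)·(-2087/1001) = 995/3003 ≠ 1/6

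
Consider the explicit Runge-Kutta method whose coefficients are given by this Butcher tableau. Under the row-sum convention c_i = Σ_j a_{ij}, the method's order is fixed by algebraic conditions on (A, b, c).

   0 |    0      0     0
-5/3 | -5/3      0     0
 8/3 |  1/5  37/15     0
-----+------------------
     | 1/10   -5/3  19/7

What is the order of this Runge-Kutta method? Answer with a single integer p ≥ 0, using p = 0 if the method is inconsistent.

0

b = (1/10, -5/3, 19/7)
c = (0, -5/3, 8/3)
Ac = (0, 0, -37/9)
Σ b_i: 1/10·1 + (-5/3)·1 + 19/7·1 = 241/210 ≠ 1 ⇒ order 0.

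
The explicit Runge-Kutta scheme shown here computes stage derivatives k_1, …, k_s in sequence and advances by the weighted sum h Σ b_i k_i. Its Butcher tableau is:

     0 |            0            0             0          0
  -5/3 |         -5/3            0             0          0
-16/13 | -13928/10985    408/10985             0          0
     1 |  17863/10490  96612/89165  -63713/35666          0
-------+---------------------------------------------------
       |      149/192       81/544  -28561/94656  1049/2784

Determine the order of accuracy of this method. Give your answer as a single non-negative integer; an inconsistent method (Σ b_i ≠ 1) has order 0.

b = (149/192, 81/544, -28561/94656, 1049/2784)
c = (0, -5/3, -16/13, 1)
Ac = (0, 0, -136/2197, 412/1049)
Σ b_i: 149/192·1 + 81/544·1 + (-28561/94656)·1 + 1049/2784·1 = 1 ✓
b·c: 81/544·(-5/3) + (-28561/94656)·(-16/13) + 1049/2784·1 = 1/2 ✓
b·c²: 81/544·25/9 + (-28561/94656)·256/169 + 1049/2784·1 = 1/3 ✓
b·Ac: (-28561/94656)·(-136/2197) + 1049/2784·412/1049 = 1/6 ✓
b·c³: 81/544·(-125/27) + (-28561/94656)·(-4096/2197) + 1049/2784·1 = 1/4 ✓
b·(c∘Ac): (-28561/94656)·2176/28561 + 1049/2784·412/1049 = 1/8 ✓
b·Ac²: (-28561/94656)·680/6591 + 1049/2784·956/3147 = 1/12 ✓
b·A²c: 1049/2784·116/1049 = 1/24 ✓; 4 stages ⇒ order 4.

4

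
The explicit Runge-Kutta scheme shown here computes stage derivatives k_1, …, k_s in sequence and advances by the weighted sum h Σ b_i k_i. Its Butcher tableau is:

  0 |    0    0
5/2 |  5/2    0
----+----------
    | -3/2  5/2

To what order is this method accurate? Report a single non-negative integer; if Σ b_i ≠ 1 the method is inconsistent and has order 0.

b = (-3/2, 5/2)
c = (0, 5/2)
Σ b_i: (-3/2)·1 + 5/2·1 = 1 ✓
b·c: 5/2·5/2 = 25/4 ≠ 1/2 ⇒ order 1.

1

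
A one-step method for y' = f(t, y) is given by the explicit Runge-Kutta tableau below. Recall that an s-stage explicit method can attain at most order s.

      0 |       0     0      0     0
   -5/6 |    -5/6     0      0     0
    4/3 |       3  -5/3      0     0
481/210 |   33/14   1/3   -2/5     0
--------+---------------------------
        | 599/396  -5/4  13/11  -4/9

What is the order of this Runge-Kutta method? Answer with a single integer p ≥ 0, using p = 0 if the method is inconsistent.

1

b = (599/396, -5/4, 13/11, -4/9)
c = (0, -5/6, 4/3, 481/210)
Ac = (0, 0, 25/18, -73/90)
Σ b_i: 599/396·1 + (-5/4)·1 + 13/11·1 + (-4/9)·1 = 1 ✓
b·c: (-5/4)·(-5/6) + 13/11·4/3 + (-4/9)·481/210 = 133009/83160 ≠ 1/2 ⇒ order 1.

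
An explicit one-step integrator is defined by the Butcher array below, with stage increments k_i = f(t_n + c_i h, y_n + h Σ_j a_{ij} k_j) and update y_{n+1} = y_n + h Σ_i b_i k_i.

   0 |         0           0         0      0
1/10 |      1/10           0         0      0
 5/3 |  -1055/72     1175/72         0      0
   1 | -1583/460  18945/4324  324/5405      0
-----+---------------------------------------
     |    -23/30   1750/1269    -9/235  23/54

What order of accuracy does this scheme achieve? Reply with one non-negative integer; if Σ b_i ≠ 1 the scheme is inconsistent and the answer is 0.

4

b = (-23/30, 1750/1269, -9/235, 23/54)
c = (0, 1/10, 5/3, 1)
Ac = (0, 0, 235/144, 99/184)
Σ b_i: (-23/30)·1 + 1750/1269·1 + (-9/235)·1 + 23/54·1 = 1 ✓
b·c: 1750/1269·1/10 + (-9/235)·5/3 + 23/54·1 = 1/2 ✓
b·c²: 1750/1269·1/100 + (-9/235)·25/9 + 23/54·1 = 1/3 ✓
b·Ac: (-9/235)·235/144 + 23/54·99/184 = 1/6 ✓
b·c³: 1750/1269·1/1000 + (-9/235)·125/27 + 23/54·1 = 1/4 ✓
b·(c∘Ac): (-9/235)·1175/432 + 23/54·99/184 = 1/8 ✓
b·Ac²: (-9/235)·47/288 + 23/54·387/1840 = 1/12 ✓
b·A²c: 23/54·9/92 = 1/24 ✓; 4 stages ⇒ order 4.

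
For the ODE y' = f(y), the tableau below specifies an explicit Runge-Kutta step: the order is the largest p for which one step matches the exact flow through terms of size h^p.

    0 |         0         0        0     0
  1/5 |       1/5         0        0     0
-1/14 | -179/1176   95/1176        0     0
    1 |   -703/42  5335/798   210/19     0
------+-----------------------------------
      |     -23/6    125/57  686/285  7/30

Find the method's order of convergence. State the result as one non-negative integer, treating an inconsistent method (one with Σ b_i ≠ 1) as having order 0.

4

b = (-23/6, 125/57, 686/285, 7/30)
c = (0, 1/5, -1/14, 1)
Ac = (0, 0, 19/1176, 23/42)
Σ b_i: (-23/6)·1 + 125/57·1 + 686/285·1 + 7/30·1 = 1 ✓
b·c: 125/57·1/5 + 686/285·(-1/14) + 7/30·1 = 1/2 ✓
b·c²: 125/57·1/25 + 686/285·1/196 + 7/30·1 = 1/3 ✓
b·Ac: 686/285·19/1176 + 7/30·23/42 = 1/6 ✓
b·c³: 125/57·1/125 + 686/285·(-1/2744) + 7/30·1 = 1/4 ✓
b·(c∘Ac): 686/285·(-19/16464) + 7/30·23/42 = 1/8 ✓
b·Ac²: 686/285·19/5880 + 7/30·34/105 = 1/12 ✓
b·A²c: 7/30·5/28 = 1/24 ✓; 4 stages ⇒ order 4.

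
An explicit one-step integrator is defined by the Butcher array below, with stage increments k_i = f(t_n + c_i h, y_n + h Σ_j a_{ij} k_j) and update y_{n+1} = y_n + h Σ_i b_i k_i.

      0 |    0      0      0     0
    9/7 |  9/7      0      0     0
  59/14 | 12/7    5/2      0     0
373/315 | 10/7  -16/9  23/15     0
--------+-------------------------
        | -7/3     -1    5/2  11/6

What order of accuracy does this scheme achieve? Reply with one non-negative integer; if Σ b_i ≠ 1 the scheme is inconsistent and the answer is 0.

b = (-7/3, -1, 5/2, 11/6)
c = (0, 9/7, 59/14, 373/315)
Ac = (0, 0, 45/14, 877/210)
Σ b_i: (-7/3)·1 + (-1)·1 + 5/2·1 + 11/6·1 = 1 ✓
b·c: (-1)·9/7 + 5/2·59/14 + 11/6·373/315 = 43171/3780 ≠ 1/2 ⇒ order 1.

1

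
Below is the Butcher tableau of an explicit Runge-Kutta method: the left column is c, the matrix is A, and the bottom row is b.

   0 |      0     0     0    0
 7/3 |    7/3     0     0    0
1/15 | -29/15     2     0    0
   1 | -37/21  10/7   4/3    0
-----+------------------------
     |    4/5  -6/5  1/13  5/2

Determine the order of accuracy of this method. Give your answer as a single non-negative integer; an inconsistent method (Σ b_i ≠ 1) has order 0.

0

b = (4/5, -6/5, 1/13, 5/2)
c = (0, 7/3, 1/15, 1)
Ac = (0, 0, 14/3, 154/45)
Σ b_i: 4/5·1 + (-6/5)·1 + 1/13·1 + 5/2·1 = 283/130 ≠ 1 ⇒ order 0.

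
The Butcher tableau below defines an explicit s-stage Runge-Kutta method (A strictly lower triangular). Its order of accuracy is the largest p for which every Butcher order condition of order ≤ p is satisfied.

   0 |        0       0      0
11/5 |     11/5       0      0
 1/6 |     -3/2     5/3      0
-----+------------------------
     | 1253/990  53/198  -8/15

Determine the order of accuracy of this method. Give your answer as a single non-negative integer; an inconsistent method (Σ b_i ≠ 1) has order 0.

b = (1253/990, 53/198, -8/15)
c = (0, 11/5, 1/6)
Ac = (0, 0, 11/3)
Σ b_i: 1253/990·1 + 53/198·1 + (-8/15)·1 = 1 ✓
b·c: 53/198·11/5 + (-8/15)·1/6 = 1/2 ✓
b·c²: 53/198·121/25 + (-8/15)·1/36 = 1729/1350 ≠ 1/3 ⇒ order 2.
b·Ac: (-8/15)·11/3 = -88/45 ≠ 1/6

2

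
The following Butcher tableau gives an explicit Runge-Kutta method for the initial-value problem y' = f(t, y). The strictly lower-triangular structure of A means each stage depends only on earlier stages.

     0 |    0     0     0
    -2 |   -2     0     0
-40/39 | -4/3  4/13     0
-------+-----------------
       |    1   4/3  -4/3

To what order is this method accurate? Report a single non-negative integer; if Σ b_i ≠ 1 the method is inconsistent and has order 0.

b = (1, 4/3, -4/3)
c = (0, -2, -40/39)
Ac = (0, 0, -8/13)
Σ b_i: 1·1 + 4/3·1 + (-4/3)·1 = 1 ✓
b·c: 4/3·(-2) + (-4/3)·(-40/39) = -152/117 ≠ 1/2 ⇒ order 1.

1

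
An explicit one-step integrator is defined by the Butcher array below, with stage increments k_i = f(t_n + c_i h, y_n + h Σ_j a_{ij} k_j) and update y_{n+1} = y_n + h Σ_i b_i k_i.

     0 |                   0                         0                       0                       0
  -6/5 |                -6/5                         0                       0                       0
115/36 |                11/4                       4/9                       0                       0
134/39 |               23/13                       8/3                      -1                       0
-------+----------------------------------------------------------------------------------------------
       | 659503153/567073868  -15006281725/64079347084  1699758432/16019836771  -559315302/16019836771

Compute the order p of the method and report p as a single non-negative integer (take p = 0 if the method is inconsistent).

b = (659503153/567073868, -15006281725/64079347084, 1699758432/16019836771, -559315302/16019836771)
c = (0, -6/5, 115/36, 134/39)
Ac = (0, 0, -8/15, -1151/180)
Σ b_i: 659503153/567073868·1 + (-15006281725/64079347084)·1 + 1699758432/16019836771·1 + (-559315302/16019836771)·1 = 1 ✓
b·c: (-15006281725/64079347084)·(-6/5) + 1699758432/16019836771·115/36 + (-559315302/16019836771)·134/39 = 1/2 ✓
b·c²: (-15006281725/64079347084)·36/25 + 1699758432/16019836771·13225/1296 + (-559315302/16019836771)·17956/1521 = 1/3 ✓
b·Ac: 1699758432/16019836771·(-8/15) + (-559315302/16019836771)·(-1151/180) = 1/6 ✓
b·c³: (-15006281725/64079347084)·(-216/125) + 1699758432/16019836771·1520875/46656 + (-559315302/16019836771)·2406104/59319 = 405915436613/165869106390 ≠ 1/4 ⇒ order 3.
b·(c∘Ac): 1699758432/16019836771·(-46/27) + (-559315302/16019836771)·(-77117/3510) = 3740431441/6379581015 ≠ 1/8
b·Ac²: 1699758432/16019836771·16/25 + (-559315302/16019836771)·(-206209/32400) = 44419480813/153109944360 ≠ 1/12
b·A²c: (-559315302/16019836771)·8/15 = -1491507472/80099183855 ≠ 1/24

3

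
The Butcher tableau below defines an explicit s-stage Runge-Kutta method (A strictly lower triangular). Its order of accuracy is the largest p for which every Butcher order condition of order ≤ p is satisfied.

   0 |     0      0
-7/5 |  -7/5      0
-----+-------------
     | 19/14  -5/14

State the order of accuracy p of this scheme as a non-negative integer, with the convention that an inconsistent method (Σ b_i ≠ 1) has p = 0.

b = (19/14, -5/14)
c = (0, -7/5)
Σ b_i: 19/14·1 + (-5/14)·1 = 1 ✓
b·c: (-5/14)·(-7/5) = 1/2 ✓; 2 stages ⇒ order 2.

2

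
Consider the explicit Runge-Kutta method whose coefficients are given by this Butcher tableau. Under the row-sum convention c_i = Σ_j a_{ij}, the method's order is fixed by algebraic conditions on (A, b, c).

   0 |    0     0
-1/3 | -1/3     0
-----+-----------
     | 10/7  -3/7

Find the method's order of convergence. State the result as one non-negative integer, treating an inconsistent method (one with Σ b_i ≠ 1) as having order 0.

1

b = (10/7, -3/7)
c = (0, -1/3)
Σ b_i: 10/7·1 + (-3/7)·1 = 1 ✓
b·c: (-3/7)·(-1/3) = 1/7 ≠ 1/2 ⇒ order 1.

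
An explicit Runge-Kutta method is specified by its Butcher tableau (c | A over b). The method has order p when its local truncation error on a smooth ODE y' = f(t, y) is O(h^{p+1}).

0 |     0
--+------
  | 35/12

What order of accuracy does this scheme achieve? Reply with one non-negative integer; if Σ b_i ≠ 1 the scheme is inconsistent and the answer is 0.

0

b = (35/12)
c = (0)
Σ b_i: 35/12·1 = 35/12 ≠ 1 ⇒ order 0.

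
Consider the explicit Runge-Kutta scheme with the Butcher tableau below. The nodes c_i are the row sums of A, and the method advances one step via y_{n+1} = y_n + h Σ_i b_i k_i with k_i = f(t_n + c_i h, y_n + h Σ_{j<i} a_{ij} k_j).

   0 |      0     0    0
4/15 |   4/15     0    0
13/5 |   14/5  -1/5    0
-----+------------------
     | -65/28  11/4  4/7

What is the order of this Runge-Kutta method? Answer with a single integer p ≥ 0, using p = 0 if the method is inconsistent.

1

b = (-65/28, 11/4, 4/7)
c = (0, 4/15, 13/5)
Ac = (0, 0, -4/75)
Σ b_i: (-65/28)·1 + 11/4·1 + 4/7·1 = 1 ✓
b·c: 11/4·4/15 + 4/7·13/5 = 233/105 ≠ 1/2 ⇒ order 1.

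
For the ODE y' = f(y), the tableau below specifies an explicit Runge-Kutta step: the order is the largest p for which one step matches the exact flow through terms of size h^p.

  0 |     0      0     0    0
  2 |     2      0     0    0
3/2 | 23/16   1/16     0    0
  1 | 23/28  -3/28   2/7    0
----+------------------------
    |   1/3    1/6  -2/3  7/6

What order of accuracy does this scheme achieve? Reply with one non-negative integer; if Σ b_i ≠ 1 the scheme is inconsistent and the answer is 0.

b = (1/3, 1/6, -2/3, 7/6)
c = (0, 2, 3/2, 1)
Ac = (0, 0, 1/8, 3/14)
Σ b_i: 1/3·1 + 1/6·1 + (-2/3)·1 + 7/6·1 = 1 ✓
b·c: 1/6·2 + (-2/3)·3/2 + 7/6·1 = 1/2 ✓
b·c²: 1/6·4 + (-2/3)·9/4 + 7/6·1 = 1/3 ✓
b·Ac: (-2/3)·1/8 + 7/6·3/14 = 1/6 ✓
b·c³: 1/6·8 + (-2/3)·27/8 + 7/6·1 = 1/4 ✓
b·(c∘Ac): (-2/3)·3/16 + 7/6·3/14 = 1/8 ✓
b·Ac²: (-2/3)·1/4 + 7/6·3/14 = 1/12 ✓
b·A²c: 7/6·1/28 = 1/24 ✓; 4 stages ⇒ order 4.

4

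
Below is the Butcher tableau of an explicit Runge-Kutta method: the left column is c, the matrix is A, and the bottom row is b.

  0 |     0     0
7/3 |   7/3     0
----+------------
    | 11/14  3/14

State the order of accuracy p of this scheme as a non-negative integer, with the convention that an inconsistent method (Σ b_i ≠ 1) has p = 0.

b = (11/14, 3/14)
c = (0, 7/3)
Σ b_i: 11/14·1 + 3/14·1 = 1 ✓
b·c: 3/14·7/3 = 1/2 ✓; 2 stages ⇒ order 2.

2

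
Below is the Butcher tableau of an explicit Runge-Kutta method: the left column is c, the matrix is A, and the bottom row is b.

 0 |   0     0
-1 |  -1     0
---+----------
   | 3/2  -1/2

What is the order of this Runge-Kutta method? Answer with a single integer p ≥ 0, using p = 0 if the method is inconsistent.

b = (3/2, -1/2)
c = (0, -1)
Σ b_i: 3/2·1 + (-1/2)·1 = 1 ✓
b·c: (-1/2)·(-1) = 1/2 ✓; 2 stages ⇒ order 2.

2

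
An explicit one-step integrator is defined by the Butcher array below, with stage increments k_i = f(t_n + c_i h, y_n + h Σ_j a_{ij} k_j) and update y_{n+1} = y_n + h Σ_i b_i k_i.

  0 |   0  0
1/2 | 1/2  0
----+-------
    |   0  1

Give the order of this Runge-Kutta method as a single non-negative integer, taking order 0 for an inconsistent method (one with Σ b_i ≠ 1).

b = (0, 1)
c = (0, 1/2)
Σ b_i: 1·1 = 1 ✓
b·c: 1·1/2 = 1/2 ✓; 2 stages ⇒ order 2.

2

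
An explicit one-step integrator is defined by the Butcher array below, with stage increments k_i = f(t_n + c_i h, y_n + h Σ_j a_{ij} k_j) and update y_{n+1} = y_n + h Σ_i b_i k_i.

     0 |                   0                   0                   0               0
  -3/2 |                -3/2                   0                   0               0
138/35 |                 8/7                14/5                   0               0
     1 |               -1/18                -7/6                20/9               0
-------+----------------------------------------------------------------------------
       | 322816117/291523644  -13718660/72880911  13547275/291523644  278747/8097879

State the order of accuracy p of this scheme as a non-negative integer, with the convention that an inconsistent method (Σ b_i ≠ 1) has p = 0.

b = (322816117/291523644, -13718660/72880911, 13547275/291523644, 278747/8097879)
c = (0, -3/2, 138/35, 1)
Ac = (0, 0, -21/5, 883/84)
Σ b_i: 322816117/291523644·1 + (-13718660/72880911)·1 + 13547275/291523644·1 + 278747/8097879·1 = 1 ✓
b·c: (-13718660/72880911)·(-3/2) + 13547275/291523644·138/35 + 278747/8097879·1 = 1/2 ✓
b·c²: (-13718660/72880911)·9/4 + 13547275/291523644·19044/1225 + 278747/8097879·1 = 1/3 ✓
b·Ac: 13547275/291523644·(-21/5) + 278747/8097879·883/84 = 1/6 ✓
b·c³: (-13718660/72880911)·(-27/8) + 13547275/291523644·2628072/42875 + 278747/8097879·1 = 1994285351/566851530 ≠ 1/4 ⇒ order 3.
b·(c∘Ac): 13547275/291523644·(-414/25) + 278747/8097879·883/84 = -39619015/97174548 ≠ 1/8
b·Ac²: 13547275/291523644·63/10 + 278747/8097879·62567/1960 = 1577648491/1133703060 ≠ 1/12
b·A²c: 278747/8097879·(-28/3) = -7804916/24293637 ≠ 1/24

3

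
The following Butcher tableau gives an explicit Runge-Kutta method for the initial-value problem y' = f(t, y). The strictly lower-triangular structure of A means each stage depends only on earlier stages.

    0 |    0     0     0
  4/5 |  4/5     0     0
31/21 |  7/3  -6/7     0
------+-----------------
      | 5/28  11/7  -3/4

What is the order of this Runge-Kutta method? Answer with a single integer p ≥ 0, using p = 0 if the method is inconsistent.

1

b = (5/28, 11/7, -3/4)
c = (0, 4/5, 31/21)
Ac = (0, 0, -24/35)
Σ b_i: 5/28·1 + 11/7·1 + (-3/4)·1 = 1 ✓
b·c: 11/7·4/5 + (-3/4)·31/21 = 3/20 ≠ 1/2 ⇒ order 1.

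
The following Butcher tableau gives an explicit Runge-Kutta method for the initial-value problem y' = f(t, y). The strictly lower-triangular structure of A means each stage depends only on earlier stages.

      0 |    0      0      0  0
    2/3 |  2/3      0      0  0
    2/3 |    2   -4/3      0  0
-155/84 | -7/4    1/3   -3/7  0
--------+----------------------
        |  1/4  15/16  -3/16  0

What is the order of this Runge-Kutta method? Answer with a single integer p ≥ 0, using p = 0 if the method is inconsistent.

3

b = (1/4, 15/16, -3/16, 0)
c = (0, 2/3, 2/3, -155/84)
Ac = (0, 0, -8/9, -4/63)
Σ b_i: 1/4·1 + 15/16·1 + (-3/16)·1 = 1 ✓
b·c: 15/16·2/3 + (-3/16)·2/3 = 1/2 ✓
b·c²: 15/16·4/9 + (-3/16)·4/9 = 1/3 ✓
b·Ac: (-3/16)·(-8/9) = 1/6 ✓
b·c³: 15/16·8/27 + (-3/16)·8/27 = 2/9 ≠ 1/4 ⇒ order 3.
b·(c∘Ac): (-3/16)·(-16/27) = 1/9 ≠ 1/8
b·Ac²: (-3/16)·(-16/27) = 1/9 ≠ 1/12
b·A²c: 0 = 0 ≠ 1/24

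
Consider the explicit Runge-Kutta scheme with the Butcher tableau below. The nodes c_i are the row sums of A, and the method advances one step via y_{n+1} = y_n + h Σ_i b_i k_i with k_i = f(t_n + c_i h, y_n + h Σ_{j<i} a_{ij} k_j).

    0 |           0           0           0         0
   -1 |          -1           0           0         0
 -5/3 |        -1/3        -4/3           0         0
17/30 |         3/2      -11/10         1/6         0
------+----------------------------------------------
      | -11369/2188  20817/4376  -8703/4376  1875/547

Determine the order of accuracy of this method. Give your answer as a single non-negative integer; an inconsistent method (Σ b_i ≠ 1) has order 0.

b = (-11369/2188, 20817/4376, -8703/4376, 1875/547)
c = (0, -1, -5/3, 17/30)
Ac = (0, 0, 4/3, 37/45)
Σ b_i: (-11369/2188)·1 + 20817/4376·1 + (-8703/4376)·1 + 1875/547·1 = 1 ✓
b·c: 20817/4376·(-1) + (-8703/4376)·(-5/3) + 1875/547·17/30 = 1/2 ✓
b·c²: 20817/4376·1 + (-8703/4376)·25/9 + 1875/547·289/900 = 1/3 ✓
b·Ac: (-8703/4376)·4/3 + 1875/547·37/45 = 1/6 ✓
b·c³: 20817/4376·(-1) + (-8703/4376)·(-125/27) + 1875/547·4913/27000 = 199837/39384 ≠ 1/4 ⇒ order 3.
b·(c∘Ac): (-8703/4376)·(-20/9) + 1875/547·629/1350 = 29620/4923 ≠ 1/8
b·Ac²: (-8703/4376)·(-4/3) + 1875/547·(-86/135) = 4609/9846 ≠ 1/12
b·A²c: 1875/547·2/9 = 1250/1641 ≠ 1/24

3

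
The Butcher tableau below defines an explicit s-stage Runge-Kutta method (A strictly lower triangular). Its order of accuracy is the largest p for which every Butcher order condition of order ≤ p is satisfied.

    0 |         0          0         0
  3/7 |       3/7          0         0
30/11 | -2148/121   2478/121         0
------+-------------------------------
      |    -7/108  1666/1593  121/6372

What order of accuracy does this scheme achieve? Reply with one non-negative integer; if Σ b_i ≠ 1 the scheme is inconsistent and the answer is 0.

3

b = (-7/108, 1666/1593, 121/6372)
c = (0, 3/7, 30/11)
Ac = (0, 0, 1062/121)
Σ b_i: (-7/108)·1 + 1666/1593·1 + 121/6372·1 = 1 ✓
b·c: 1666/1593·3/7 + 121/6372·30/11 = 1/2 ✓
b·c²: 1666/1593·9/49 + 121/6372·900/121 = 1/3 ✓
b·Ac: 121/6372·1062/121 = 1/6 ✓; 3 stages ⇒ order 3.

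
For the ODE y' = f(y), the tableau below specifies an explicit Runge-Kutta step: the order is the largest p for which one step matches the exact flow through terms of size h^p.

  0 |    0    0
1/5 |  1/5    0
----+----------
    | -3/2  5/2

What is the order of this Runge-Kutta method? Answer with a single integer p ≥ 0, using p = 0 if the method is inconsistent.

b = (-3/2, 5/2)
c = (0, 1/5)
Σ b_i: (-3/2)·1 + 5/2·1 = 1 ✓
b·c: 5/2·1/5 = 1/2 ✓; 2 stages ⇒ order 2.

2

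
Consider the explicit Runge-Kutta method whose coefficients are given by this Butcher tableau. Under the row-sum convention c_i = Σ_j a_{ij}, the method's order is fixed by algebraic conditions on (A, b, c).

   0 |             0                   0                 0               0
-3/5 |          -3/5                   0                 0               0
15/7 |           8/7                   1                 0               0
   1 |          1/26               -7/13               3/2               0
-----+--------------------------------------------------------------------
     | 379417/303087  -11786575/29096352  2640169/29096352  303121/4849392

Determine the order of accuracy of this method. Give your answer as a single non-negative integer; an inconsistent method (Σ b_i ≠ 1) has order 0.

b = (379417/303087, -11786575/29096352, 2640169/29096352, 303121/4849392)
c = (0, -3/5, 15/7, 1)
Ac = (0, 0, -3/5, 3219/910)
Σ b_i: 379417/303087·1 + (-11786575/29096352)·1 + 2640169/29096352·1 + 303121/4849392·1 = 1 ✓
b·c: (-11786575/29096352)·(-3/5) + 2640169/29096352·15/7 + 303121/4849392·1 = 1/2 ✓
b·c²: (-11786575/29096352)·9/25 + 2640169/29096352·225/49 + 303121/4849392·1 = 1/3 ✓
b·Ac: 2640169/29096352·(-3/5) + 303121/4849392·3219/910 = 1/6 ✓
b·c³: (-11786575/29096352)·(-27/125) + 2640169/29096352·3375/343 + 303121/4849392·1 = 22125079/21216090 ≠ 1/4 ⇒ order 3.
b·(c∘Ac): 2640169/29096352·(-9/7) + 303121/4849392·3219/910 = 211041/2020580 ≠ 1/8
b·Ac²: 2640169/29096352·9/25 + 303121/4849392·213201/31850 = 3190067/7072030 ≠ 1/12
b·A²c: 303121/4849392·(-9/10) = -909363/16164640 ≠ 1/24

3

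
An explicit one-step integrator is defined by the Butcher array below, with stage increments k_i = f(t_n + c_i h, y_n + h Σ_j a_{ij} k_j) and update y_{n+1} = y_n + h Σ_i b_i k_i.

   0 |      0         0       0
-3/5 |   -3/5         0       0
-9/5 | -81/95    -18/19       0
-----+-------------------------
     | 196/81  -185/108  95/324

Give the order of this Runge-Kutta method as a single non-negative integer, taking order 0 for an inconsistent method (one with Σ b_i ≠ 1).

3

b = (196/81, -185/108, 95/324)
c = (0, -3/5, -9/5)
Ac = (0, 0, 54/95)
Σ b_i: 196/81·1 + (-185/108)·1 + 95/324·1 = 1 ✓
b·c: (-185/108)·(-3/5) + 95/324·(-9/5) = 1/2 ✓
b·c²: (-185/108)·9/25 + 95/324·81/25 = 1/3 ✓
b·Ac: 95/324·54/95 = 1/6 ✓; 3 stages ⇒ order 3.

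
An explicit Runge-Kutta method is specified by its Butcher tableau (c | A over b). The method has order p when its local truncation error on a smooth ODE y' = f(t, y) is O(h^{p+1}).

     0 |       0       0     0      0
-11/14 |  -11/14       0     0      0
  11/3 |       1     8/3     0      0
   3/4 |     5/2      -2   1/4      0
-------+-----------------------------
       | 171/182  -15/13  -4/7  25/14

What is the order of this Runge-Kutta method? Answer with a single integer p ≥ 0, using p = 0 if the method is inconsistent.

1

b = (171/182, -15/13, -4/7, 25/14)
c = (0, -11/14, 11/3, 3/4)
Ac = (0, 0, -44/21, 209/84)
Σ b_i: 171/182·1 + (-15/13)·1 + (-4/7)·1 + 25/14·1 = 1 ✓
b·c: (-15/13)·(-11/14) + (-4/7)·11/3 + 25/14·3/4 = 47/312 ≠ 1/2 ⇒ order 1.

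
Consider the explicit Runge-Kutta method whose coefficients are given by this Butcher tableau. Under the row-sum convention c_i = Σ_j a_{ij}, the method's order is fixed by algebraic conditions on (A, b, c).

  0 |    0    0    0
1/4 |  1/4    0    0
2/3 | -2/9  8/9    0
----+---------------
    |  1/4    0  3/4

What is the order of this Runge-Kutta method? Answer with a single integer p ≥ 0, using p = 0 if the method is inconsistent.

3

b = (1/4, 0, 3/4)
c = (0, 1/4, 2/3)
Ac = (0, 0, 2/9)
Σ b_i: 1/4·1 + 3/4·1 = 1 ✓
b·c: 3/4·2/3 = 1/2 ✓
b·c²: 3/4·4/9 = 1/3 ✓
b·Ac: 3/4·2/9 = 1/6 ✓; 3 stages ⇒ order 3.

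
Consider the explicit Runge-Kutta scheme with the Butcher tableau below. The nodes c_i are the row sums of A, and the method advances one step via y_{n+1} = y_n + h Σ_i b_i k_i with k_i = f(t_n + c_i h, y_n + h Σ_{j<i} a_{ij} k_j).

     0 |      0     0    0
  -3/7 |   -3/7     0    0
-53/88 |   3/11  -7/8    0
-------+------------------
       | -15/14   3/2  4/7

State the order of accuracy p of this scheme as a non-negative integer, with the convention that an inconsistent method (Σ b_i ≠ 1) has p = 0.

1

b = (-15/14, 3/2, 4/7)
c = (0, -3/7, -53/88)
Ac = (0, 0, 3/8)
Σ b_i: (-15/14)·1 + 3/2·1 + 4/7·1 = 1 ✓
b·c: 3/2·(-3/7) + 4/7·(-53/88) = -76/77 ≠ 1/2 ⇒ order 1.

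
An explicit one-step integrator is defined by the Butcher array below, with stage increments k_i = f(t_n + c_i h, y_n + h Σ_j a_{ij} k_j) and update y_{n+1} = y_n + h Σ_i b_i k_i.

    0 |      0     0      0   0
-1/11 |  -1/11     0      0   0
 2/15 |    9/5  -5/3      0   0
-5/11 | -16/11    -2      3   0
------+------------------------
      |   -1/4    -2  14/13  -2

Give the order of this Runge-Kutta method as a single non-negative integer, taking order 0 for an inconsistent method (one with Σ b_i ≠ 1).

b = (-1/4, -2, 14/13, -2)
c = (0, -1/11, 2/15, -5/11)
Ac = (0, 0, 5/33, 32/55)
Σ b_i: (-1/4)·1 + (-2)·1 + 14/13·1 + (-2)·1 = -165/52 ≠ 1 ⇒ order 0.

0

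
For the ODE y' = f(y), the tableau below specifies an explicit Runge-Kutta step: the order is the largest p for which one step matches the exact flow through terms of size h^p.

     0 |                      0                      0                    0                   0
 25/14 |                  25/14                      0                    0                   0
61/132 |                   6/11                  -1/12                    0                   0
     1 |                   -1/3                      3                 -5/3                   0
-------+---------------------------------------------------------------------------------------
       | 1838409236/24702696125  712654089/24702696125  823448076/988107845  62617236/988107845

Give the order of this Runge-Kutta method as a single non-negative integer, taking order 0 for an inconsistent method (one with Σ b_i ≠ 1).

3

b = (1838409236/24702696125, 712654089/24702696125, 823448076/988107845, 62617236/988107845)
c = (0, 25/14, 61/132, 1)
Ac = (0, 0, -25/168, 12715/2772)
Σ b_i: 1838409236/24702696125·1 + 712654089/24702696125·1 + 823448076/988107845·1 + 62617236/988107845·1 = 1 ✓
b·c: 712654089/24702696125·25/14 + 823448076/988107845·61/132 + 62617236/988107845·1 = 1/2 ✓
b·c²: 712654089/24702696125·625/196 + 823448076/988107845·3721/17424 + 62617236/988107845·1 = 1/3 ✓
b·Ac: 823448076/988107845·(-25/168) + 62617236/988107845·12715/2772 = 1/6 ✓
b·c³: 712654089/24702696125·15625/2744 + 823448076/988107845·226981/2299968 + 62617236/988107845·1 = 3395182217489/10956139785360 ≠ 1/4 ⇒ order 3.
b·(c∘Ac): 823448076/988107845·(-1525/22176) + 62617236/988107845·12715/2772 = 7747980197/33200423592 ≠ 1/8
b·Ac²: 823448076/988107845·(-625/2352) + 62617236/988107845·23590855/2561328 = 49606860836/136951747317 ≠ 1/12
b·A²c: 62617236/988107845·125/504 = 130452575/8300105898 ≠ 1/24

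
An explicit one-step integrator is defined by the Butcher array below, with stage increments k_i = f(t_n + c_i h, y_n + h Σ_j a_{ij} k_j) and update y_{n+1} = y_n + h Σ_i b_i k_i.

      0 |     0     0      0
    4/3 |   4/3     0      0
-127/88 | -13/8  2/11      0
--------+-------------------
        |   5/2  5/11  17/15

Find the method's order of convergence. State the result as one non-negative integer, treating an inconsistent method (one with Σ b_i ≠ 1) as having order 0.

0

b = (5/2, 5/11, 17/15)
c = (0, 4/3, -127/88)
Ac = (0, 0, 8/33)
Σ b_i: 5/2·1 + 5/11·1 + 17/15·1 = 1349/330 ≠ 1 ⇒ order 0.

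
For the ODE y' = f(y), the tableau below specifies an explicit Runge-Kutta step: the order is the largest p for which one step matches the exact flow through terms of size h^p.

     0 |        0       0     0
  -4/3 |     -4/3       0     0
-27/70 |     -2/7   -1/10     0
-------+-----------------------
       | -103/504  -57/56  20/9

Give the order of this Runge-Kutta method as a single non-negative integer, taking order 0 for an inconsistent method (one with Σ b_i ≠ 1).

b = (-103/504, -57/56, 20/9)
c = (0, -4/3, -27/70)
Ac = (0, 0, 2/15)
Σ b_i: (-103/504)·1 + (-57/56)·1 + 20/9·1 = 1 ✓
b·c: (-57/56)·(-4/3) + 20/9·(-27/70) = 1/2 ✓
b·c²: (-57/56)·16/9 + 20/9·729/4900 = -1087/735 ≠ 1/3 ⇒ order 2.
b·Ac: 20/9·2/15 = 8/27 ≠ 1/6

2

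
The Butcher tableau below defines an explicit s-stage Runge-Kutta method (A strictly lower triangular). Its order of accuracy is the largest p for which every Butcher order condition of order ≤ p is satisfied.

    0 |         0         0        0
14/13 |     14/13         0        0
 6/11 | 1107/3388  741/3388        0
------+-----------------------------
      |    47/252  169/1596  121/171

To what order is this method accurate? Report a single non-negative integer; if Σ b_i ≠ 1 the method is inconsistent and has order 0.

3

b = (47/252, 169/1596, 121/171)
c = (0, 14/13, 6/11)
Ac = (0, 0, 57/242)
Σ b_i: 47/252·1 + 169/1596·1 + 121/171·1 = 1 ✓
b·c: 169/1596·14/13 + 121/171·6/11 = 1/2 ✓
b·c²: 169/1596·196/169 + 121/171·36/121 = 1/3 ✓
b·Ac: 121/171·57/242 = 1/6 ✓; 3 stages ⇒ order 3.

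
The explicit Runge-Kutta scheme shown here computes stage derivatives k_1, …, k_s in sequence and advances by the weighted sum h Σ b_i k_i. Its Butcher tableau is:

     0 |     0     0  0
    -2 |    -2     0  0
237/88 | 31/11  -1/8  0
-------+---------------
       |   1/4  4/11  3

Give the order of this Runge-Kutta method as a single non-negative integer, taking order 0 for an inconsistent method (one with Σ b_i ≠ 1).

0

b = (1/4, 4/11, 3)
c = (0, -2, 237/88)
Ac = (0, 0, 1/4)
Σ b_i: 1/4·1 + 4/11·1 + 3·1 = 159/44 ≠ 1 ⇒ order 0.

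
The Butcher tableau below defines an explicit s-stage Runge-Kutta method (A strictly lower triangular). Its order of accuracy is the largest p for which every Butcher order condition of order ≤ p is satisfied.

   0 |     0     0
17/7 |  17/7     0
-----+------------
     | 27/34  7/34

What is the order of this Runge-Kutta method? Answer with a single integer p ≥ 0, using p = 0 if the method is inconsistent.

b = (27/34, 7/34)
c = (0, 17/7)
Σ b_i: 27/34·1 + 7/34·1 = 1 ✓
b·c: 7/34·17/7 = 1/2 ✓; 2 stages ⇒ order 2.

2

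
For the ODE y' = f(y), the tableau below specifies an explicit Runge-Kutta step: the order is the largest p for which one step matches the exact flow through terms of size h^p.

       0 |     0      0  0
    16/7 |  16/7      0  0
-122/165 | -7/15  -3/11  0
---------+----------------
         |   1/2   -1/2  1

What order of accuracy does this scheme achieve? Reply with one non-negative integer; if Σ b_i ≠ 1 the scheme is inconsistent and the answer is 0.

1

b = (1/2, -1/2, 1)
c = (0, 16/7, -122/165)
Ac = (0, 0, -48/77)
Σ b_i: 1/2·1 + (-1/2)·1 + 1·1 = 1 ✓
b·c: (-1/2)·16/7 + 1·(-122/165) = -2174/1155 ≠ 1/2 ⇒ order 1.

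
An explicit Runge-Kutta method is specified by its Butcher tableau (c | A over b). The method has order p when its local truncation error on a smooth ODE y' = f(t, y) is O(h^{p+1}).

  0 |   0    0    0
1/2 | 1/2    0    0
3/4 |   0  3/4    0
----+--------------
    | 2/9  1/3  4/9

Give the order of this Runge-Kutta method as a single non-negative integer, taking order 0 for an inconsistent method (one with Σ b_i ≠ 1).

b = (2/9, 1/3, 4/9)
c = (0, 1/2, 3/4)
Ac = (0, 0, 3/8)
Σ b_i: 2/9·1 + 1/3·1 + 4/9·1 = 1 ✓
b·c: 1/3·1/2 + 4/9·3/4 = 1/2 ✓
b·c²: 1/3·1/4 + 4/9·9/16 = 1/3 ✓
b·Ac: 4/9·3/8 = 1/6 ✓; 3 stages ⇒ order 3.

3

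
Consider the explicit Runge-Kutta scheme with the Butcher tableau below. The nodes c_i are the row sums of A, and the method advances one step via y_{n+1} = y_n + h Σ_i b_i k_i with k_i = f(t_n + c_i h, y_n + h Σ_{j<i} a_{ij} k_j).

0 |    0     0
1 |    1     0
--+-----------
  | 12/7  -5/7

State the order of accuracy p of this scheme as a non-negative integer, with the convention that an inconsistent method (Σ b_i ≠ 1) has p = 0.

b = (12/7, -5/7)
c = (0, 1)
Σ b_i: 12/7·1 + (-5/7)·1 = 1 ✓
b·c: (-5/7)·1 = -5/7 ≠ 1/2 ⇒ order 1.

1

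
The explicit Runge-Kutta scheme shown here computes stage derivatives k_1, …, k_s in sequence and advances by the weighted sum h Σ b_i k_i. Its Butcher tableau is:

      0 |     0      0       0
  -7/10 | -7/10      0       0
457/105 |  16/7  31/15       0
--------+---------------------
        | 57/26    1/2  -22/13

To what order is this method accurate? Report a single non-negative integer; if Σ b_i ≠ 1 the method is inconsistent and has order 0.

1

b = (57/26, 1/2, -22/13)
c = (0, -7/10, 457/105)
Ac = (0, 0, -217/150)
Σ b_i: 57/26·1 + 1/2·1 + (-22/13)·1 = 1 ✓
b·c: 1/2·(-7/10) + (-22/13)·457/105 = -42127/5460 ≠ 1/2 ⇒ order 1.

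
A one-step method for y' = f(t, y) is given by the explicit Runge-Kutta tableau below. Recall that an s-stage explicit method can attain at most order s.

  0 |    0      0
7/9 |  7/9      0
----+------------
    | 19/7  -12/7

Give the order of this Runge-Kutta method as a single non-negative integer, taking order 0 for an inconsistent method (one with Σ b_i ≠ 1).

b = (19/7, -12/7)
c = (0, 7/9)
Σ b_i: 19/7·1 + (-12/7)·1 = 1 ✓
b·c: (-12/7)·7/9 = -4/3 ≠ 1/2 ⇒ order 1.

1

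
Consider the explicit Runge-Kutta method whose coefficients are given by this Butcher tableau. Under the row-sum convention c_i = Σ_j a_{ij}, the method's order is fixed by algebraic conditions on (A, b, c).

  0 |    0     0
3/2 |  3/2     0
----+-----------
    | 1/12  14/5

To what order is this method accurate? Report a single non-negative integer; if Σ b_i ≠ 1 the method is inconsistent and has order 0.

0

b = (1/12, 14/5)
c = (0, 3/2)
Σ b_i: 1/12·1 + 14/5·1 = 173/60 ≠ 1 ⇒ order 0.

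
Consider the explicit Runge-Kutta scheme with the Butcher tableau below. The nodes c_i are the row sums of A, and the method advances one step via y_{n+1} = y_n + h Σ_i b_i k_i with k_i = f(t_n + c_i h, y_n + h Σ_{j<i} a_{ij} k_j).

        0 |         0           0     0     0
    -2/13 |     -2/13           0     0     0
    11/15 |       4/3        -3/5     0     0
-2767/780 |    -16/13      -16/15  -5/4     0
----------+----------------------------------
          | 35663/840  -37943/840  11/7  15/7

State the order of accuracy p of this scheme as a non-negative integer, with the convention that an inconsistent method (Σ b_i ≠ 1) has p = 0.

2

b = (35663/840, -37943/840, 11/7, 15/7)
c = (0, -2/13, 11/15, -2767/780)
Ac = (0, 0, 6/65, -587/780)
Σ b_i: 35663/840·1 + (-37943/840)·1 + 11/7·1 + 15/7·1 = 1 ✓
b·c: (-37943/840)·(-2/13) + 11/7·11/15 + 15/7·(-2767/780) = 1/2 ✓
b·c²: (-37943/840)·4/169 + 11/7·121/225 + 15/7·7656289/608400 = 113890199/4258800 ≠ 1/3 ⇒ order 2.
b·Ac: 11/7·6/65 + 15/7·(-587/780) = -2671/1820 ≠ 1/6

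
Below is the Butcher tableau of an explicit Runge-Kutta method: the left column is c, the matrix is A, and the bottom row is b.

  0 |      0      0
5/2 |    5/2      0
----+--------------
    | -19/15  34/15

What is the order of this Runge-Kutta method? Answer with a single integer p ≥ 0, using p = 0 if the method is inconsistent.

1

b = (-19/15, 34/15)
c = (0, 5/2)
Σ b_i: (-19/15)·1 + 34/15·1 = 1 ✓
b·c: 34/15·5/2 = 17/3 ≠ 1/2 ⇒ order 1.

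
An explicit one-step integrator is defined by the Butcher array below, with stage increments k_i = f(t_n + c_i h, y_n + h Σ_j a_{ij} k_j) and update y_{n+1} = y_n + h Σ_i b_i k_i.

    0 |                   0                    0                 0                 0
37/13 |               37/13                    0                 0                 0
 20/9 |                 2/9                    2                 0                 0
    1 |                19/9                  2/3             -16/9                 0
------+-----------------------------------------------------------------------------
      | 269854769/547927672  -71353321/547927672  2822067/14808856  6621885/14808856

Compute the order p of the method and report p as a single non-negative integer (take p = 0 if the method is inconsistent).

b = (269854769/547927672, -71353321/547927672, 2822067/14808856, 6621885/14808856)
c = (0, 37/13, 20/9, 1)
Ac = (0, 0, 74/13, -2162/1053)
Σ b_i: 269854769/547927672·1 + (-71353321/547927672)·1 + 2822067/14808856·1 + 6621885/14808856·1 = 1 ✓
b·c: (-71353321/547927672)·37/13 + 2822067/14808856·20/9 + 6621885/14808856·1 = 1/2 ✓
b·c²: (-71353321/547927672)·1369/169 + 2822067/14808856·400/81 + 6621885/14808856·1 = 1/3 ✓
b·Ac: 2822067/14808856·74/13 + 6621885/14808856·(-2162/1053) = 1/6 ✓
b·c³: (-71353321/547927672)·50653/2197 + 2822067/14808856·8000/729 + 6621885/14808856·1 = -301455704/649738557 ≠ 1/4 ⇒ order 3.
b·(c∘Ac): 2822067/14808856·1480/117 + 6621885/14808856·(-2162/1053) = 430989205/288772692 ≠ 1/8
b·Ac²: 2822067/14808856·2738/169 + 6621885/14808856·(-416266/123201) = 2048707831/1299477114 ≠ 1/12
b·A²c: 6621885/14808856·(-1184/117) = -108893220/24064391 ≠ 1/24

3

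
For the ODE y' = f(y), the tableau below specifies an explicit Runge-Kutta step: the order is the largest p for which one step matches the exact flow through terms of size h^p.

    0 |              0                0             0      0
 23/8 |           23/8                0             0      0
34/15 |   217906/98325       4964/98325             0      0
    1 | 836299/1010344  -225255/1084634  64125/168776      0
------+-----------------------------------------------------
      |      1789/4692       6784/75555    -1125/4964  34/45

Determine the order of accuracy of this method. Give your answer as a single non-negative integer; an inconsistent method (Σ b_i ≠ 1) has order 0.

b = (1789/4692, 6784/75555, -1125/4964, 34/45)
c = (0, 23/8, 34/15, 1)
Ac = (0, 0, 1241/8550, 1365/5168)
Σ b_i: 1789/4692·1 + 6784/75555·1 + (-1125/4964)·1 + 34/45·1 = 1 ✓
b·c: 6784/75555·23/8 + (-1125/4964)·34/15 + 34/45·1 = 1/2 ✓
b·c²: 6784/75555·529/64 + (-1125/4964)·1156/225 + 34/45·1 = 1/3 ✓
b·Ac: (-1125/4964)·1241/8550 + 34/45·1365/5168 = 1/6 ✓
b·c³: 6784/75555·12167/512 + (-1125/4964)·39304/3375 + 34/45·1 = 1/4 ✓
b·(c∘Ac): (-1125/4964)·21097/64125 + 34/45·1365/5168 = 1/8 ✓
b·Ac²: (-1125/4964)·28543/68400 + 34/45·9735/41344 = 1/12 ✓
b·A²c: 34/45·15/272 = 1/24 ✓; 4 stages ⇒ order 4.

4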